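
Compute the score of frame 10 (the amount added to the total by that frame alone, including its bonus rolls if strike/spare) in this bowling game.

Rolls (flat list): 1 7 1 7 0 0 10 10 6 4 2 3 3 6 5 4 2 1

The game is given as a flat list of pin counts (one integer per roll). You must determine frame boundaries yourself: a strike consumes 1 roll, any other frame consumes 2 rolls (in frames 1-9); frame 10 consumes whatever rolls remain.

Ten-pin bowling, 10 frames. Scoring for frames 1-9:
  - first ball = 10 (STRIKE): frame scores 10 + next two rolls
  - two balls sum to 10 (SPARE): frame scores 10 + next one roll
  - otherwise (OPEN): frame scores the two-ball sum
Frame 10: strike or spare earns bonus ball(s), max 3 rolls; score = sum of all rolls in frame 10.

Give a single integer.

Answer: 3

Derivation:
Frame 1: OPEN (1+7=8). Cumulative: 8
Frame 2: OPEN (1+7=8). Cumulative: 16
Frame 3: OPEN (0+0=0). Cumulative: 16
Frame 4: STRIKE. 10 + next two rolls (10+6) = 26. Cumulative: 42
Frame 5: STRIKE. 10 + next two rolls (6+4) = 20. Cumulative: 62
Frame 6: SPARE (6+4=10). 10 + next roll (2) = 12. Cumulative: 74
Frame 7: OPEN (2+3=5). Cumulative: 79
Frame 8: OPEN (3+6=9). Cumulative: 88
Frame 9: OPEN (5+4=9). Cumulative: 97
Frame 10: OPEN. Sum of all frame-10 rolls (2+1) = 3. Cumulative: 100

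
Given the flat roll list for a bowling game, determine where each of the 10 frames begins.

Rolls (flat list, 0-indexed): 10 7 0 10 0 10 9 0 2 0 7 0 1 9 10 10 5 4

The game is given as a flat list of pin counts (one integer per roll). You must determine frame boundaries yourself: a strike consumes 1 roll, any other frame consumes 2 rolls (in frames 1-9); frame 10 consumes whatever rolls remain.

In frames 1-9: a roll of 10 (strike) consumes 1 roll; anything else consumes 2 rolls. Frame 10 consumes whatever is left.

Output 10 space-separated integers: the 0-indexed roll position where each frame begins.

Answer: 0 1 3 4 6 8 10 12 14 15

Derivation:
Frame 1 starts at roll index 0: roll=10 (strike), consumes 1 roll
Frame 2 starts at roll index 1: rolls=7,0 (sum=7), consumes 2 rolls
Frame 3 starts at roll index 3: roll=10 (strike), consumes 1 roll
Frame 4 starts at roll index 4: rolls=0,10 (sum=10), consumes 2 rolls
Frame 5 starts at roll index 6: rolls=9,0 (sum=9), consumes 2 rolls
Frame 6 starts at roll index 8: rolls=2,0 (sum=2), consumes 2 rolls
Frame 7 starts at roll index 10: rolls=7,0 (sum=7), consumes 2 rolls
Frame 8 starts at roll index 12: rolls=1,9 (sum=10), consumes 2 rolls
Frame 9 starts at roll index 14: roll=10 (strike), consumes 1 roll
Frame 10 starts at roll index 15: 3 remaining rolls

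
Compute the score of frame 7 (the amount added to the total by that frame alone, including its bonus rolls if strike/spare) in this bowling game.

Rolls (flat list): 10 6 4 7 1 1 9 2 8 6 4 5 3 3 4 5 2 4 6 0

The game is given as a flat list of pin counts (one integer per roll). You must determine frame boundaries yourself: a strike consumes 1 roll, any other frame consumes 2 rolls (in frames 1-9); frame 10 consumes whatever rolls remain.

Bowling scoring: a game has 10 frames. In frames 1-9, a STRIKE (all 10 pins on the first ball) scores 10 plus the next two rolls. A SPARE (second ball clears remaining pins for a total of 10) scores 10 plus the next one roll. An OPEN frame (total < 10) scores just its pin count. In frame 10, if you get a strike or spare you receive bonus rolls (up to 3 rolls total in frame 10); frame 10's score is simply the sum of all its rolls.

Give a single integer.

Answer: 8

Derivation:
Frame 1: STRIKE. 10 + next two rolls (6+4) = 20. Cumulative: 20
Frame 2: SPARE (6+4=10). 10 + next roll (7) = 17. Cumulative: 37
Frame 3: OPEN (7+1=8). Cumulative: 45
Frame 4: SPARE (1+9=10). 10 + next roll (2) = 12. Cumulative: 57
Frame 5: SPARE (2+8=10). 10 + next roll (6) = 16. Cumulative: 73
Frame 6: SPARE (6+4=10). 10 + next roll (5) = 15. Cumulative: 88
Frame 7: OPEN (5+3=8). Cumulative: 96
Frame 8: OPEN (3+4=7). Cumulative: 103
Frame 9: OPEN (5+2=7). Cumulative: 110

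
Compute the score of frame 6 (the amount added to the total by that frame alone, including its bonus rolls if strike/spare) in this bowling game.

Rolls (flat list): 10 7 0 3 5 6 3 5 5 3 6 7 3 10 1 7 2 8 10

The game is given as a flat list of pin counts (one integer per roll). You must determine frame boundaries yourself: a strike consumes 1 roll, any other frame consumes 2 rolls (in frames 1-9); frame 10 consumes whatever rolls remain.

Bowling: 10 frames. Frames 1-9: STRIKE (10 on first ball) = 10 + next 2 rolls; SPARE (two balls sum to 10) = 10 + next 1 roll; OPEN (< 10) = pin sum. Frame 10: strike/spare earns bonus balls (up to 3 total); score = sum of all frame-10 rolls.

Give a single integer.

Answer: 9

Derivation:
Frame 1: STRIKE. 10 + next two rolls (7+0) = 17. Cumulative: 17
Frame 2: OPEN (7+0=7). Cumulative: 24
Frame 3: OPEN (3+5=8). Cumulative: 32
Frame 4: OPEN (6+3=9). Cumulative: 41
Frame 5: SPARE (5+5=10). 10 + next roll (3) = 13. Cumulative: 54
Frame 6: OPEN (3+6=9). Cumulative: 63
Frame 7: SPARE (7+3=10). 10 + next roll (10) = 20. Cumulative: 83
Frame 8: STRIKE. 10 + next two rolls (1+7) = 18. Cumulative: 101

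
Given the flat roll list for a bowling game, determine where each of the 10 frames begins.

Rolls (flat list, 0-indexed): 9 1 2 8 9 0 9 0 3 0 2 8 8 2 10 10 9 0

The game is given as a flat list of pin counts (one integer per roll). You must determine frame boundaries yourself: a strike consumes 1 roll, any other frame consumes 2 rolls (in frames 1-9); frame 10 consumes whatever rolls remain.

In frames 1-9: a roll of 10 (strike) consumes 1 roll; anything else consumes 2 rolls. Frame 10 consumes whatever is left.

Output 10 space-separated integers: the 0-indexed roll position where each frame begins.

Answer: 0 2 4 6 8 10 12 14 15 16

Derivation:
Frame 1 starts at roll index 0: rolls=9,1 (sum=10), consumes 2 rolls
Frame 2 starts at roll index 2: rolls=2,8 (sum=10), consumes 2 rolls
Frame 3 starts at roll index 4: rolls=9,0 (sum=9), consumes 2 rolls
Frame 4 starts at roll index 6: rolls=9,0 (sum=9), consumes 2 rolls
Frame 5 starts at roll index 8: rolls=3,0 (sum=3), consumes 2 rolls
Frame 6 starts at roll index 10: rolls=2,8 (sum=10), consumes 2 rolls
Frame 7 starts at roll index 12: rolls=8,2 (sum=10), consumes 2 rolls
Frame 8 starts at roll index 14: roll=10 (strike), consumes 1 roll
Frame 9 starts at roll index 15: roll=10 (strike), consumes 1 roll
Frame 10 starts at roll index 16: 2 remaining rolls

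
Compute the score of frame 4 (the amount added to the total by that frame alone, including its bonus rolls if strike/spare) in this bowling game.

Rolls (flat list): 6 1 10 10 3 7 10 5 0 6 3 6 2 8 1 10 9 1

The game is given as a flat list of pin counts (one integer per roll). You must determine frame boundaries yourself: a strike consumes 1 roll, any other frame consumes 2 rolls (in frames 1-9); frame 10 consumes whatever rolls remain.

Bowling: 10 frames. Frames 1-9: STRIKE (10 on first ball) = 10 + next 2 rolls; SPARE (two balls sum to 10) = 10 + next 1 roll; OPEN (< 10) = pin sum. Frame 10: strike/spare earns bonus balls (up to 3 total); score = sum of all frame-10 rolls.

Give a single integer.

Frame 1: OPEN (6+1=7). Cumulative: 7
Frame 2: STRIKE. 10 + next two rolls (10+3) = 23. Cumulative: 30
Frame 3: STRIKE. 10 + next two rolls (3+7) = 20. Cumulative: 50
Frame 4: SPARE (3+7=10). 10 + next roll (10) = 20. Cumulative: 70
Frame 5: STRIKE. 10 + next two rolls (5+0) = 15. Cumulative: 85
Frame 6: OPEN (5+0=5). Cumulative: 90

Answer: 20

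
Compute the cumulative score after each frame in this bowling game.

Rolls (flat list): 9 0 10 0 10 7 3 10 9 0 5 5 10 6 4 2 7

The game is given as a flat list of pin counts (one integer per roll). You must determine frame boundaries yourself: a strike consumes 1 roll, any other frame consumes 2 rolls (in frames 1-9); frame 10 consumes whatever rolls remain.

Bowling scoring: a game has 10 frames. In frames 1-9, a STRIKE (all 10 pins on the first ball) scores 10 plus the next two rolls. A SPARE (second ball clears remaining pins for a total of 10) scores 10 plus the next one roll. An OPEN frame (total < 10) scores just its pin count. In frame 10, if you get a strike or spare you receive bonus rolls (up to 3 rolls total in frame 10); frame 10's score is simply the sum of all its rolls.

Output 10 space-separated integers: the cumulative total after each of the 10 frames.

Answer: 9 29 46 66 85 94 114 134 146 155

Derivation:
Frame 1: OPEN (9+0=9). Cumulative: 9
Frame 2: STRIKE. 10 + next two rolls (0+10) = 20. Cumulative: 29
Frame 3: SPARE (0+10=10). 10 + next roll (7) = 17. Cumulative: 46
Frame 4: SPARE (7+3=10). 10 + next roll (10) = 20. Cumulative: 66
Frame 5: STRIKE. 10 + next two rolls (9+0) = 19. Cumulative: 85
Frame 6: OPEN (9+0=9). Cumulative: 94
Frame 7: SPARE (5+5=10). 10 + next roll (10) = 20. Cumulative: 114
Frame 8: STRIKE. 10 + next two rolls (6+4) = 20. Cumulative: 134
Frame 9: SPARE (6+4=10). 10 + next roll (2) = 12. Cumulative: 146
Frame 10: OPEN. Sum of all frame-10 rolls (2+7) = 9. Cumulative: 155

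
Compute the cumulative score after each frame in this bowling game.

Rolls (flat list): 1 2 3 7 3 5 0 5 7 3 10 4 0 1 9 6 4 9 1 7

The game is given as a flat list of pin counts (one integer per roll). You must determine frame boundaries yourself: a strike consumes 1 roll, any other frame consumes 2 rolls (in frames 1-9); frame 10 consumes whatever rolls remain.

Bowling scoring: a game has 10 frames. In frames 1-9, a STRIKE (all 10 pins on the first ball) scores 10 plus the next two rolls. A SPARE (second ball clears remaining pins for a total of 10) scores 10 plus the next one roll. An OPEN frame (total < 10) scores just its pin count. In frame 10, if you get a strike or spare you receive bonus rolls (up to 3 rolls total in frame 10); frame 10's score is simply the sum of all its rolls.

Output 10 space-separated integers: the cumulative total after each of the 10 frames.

Answer: 3 16 24 29 49 63 67 83 102 119

Derivation:
Frame 1: OPEN (1+2=3). Cumulative: 3
Frame 2: SPARE (3+7=10). 10 + next roll (3) = 13. Cumulative: 16
Frame 3: OPEN (3+5=8). Cumulative: 24
Frame 4: OPEN (0+5=5). Cumulative: 29
Frame 5: SPARE (7+3=10). 10 + next roll (10) = 20. Cumulative: 49
Frame 6: STRIKE. 10 + next two rolls (4+0) = 14. Cumulative: 63
Frame 7: OPEN (4+0=4). Cumulative: 67
Frame 8: SPARE (1+9=10). 10 + next roll (6) = 16. Cumulative: 83
Frame 9: SPARE (6+4=10). 10 + next roll (9) = 19. Cumulative: 102
Frame 10: SPARE. Sum of all frame-10 rolls (9+1+7) = 17. Cumulative: 119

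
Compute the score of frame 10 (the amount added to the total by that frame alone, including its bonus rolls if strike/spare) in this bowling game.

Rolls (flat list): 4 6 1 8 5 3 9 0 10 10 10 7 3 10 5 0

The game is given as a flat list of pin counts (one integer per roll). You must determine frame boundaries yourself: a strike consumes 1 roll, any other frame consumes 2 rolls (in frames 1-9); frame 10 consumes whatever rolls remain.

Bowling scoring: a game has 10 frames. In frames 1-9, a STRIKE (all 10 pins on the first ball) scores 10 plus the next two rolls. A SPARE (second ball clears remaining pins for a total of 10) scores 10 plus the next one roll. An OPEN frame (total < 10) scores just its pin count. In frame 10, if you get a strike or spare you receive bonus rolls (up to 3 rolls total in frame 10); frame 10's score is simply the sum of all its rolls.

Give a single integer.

Frame 1: SPARE (4+6=10). 10 + next roll (1) = 11. Cumulative: 11
Frame 2: OPEN (1+8=9). Cumulative: 20
Frame 3: OPEN (5+3=8). Cumulative: 28
Frame 4: OPEN (9+0=9). Cumulative: 37
Frame 5: STRIKE. 10 + next two rolls (10+10) = 30. Cumulative: 67
Frame 6: STRIKE. 10 + next two rolls (10+7) = 27. Cumulative: 94
Frame 7: STRIKE. 10 + next two rolls (7+3) = 20. Cumulative: 114
Frame 8: SPARE (7+3=10). 10 + next roll (10) = 20. Cumulative: 134
Frame 9: STRIKE. 10 + next two rolls (5+0) = 15. Cumulative: 149
Frame 10: OPEN. Sum of all frame-10 rolls (5+0) = 5. Cumulative: 154

Answer: 5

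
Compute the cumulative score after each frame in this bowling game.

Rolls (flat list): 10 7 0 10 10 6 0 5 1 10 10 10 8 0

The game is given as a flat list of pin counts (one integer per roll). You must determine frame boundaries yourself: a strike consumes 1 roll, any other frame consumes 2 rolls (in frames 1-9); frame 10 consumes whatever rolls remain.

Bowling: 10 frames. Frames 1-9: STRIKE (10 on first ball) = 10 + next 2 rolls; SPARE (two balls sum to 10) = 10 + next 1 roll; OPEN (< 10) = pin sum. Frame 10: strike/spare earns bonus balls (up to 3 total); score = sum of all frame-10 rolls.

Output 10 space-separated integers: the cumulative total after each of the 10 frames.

Answer: 17 24 50 66 72 78 108 136 154 162

Derivation:
Frame 1: STRIKE. 10 + next two rolls (7+0) = 17. Cumulative: 17
Frame 2: OPEN (7+0=7). Cumulative: 24
Frame 3: STRIKE. 10 + next two rolls (10+6) = 26. Cumulative: 50
Frame 4: STRIKE. 10 + next two rolls (6+0) = 16. Cumulative: 66
Frame 5: OPEN (6+0=6). Cumulative: 72
Frame 6: OPEN (5+1=6). Cumulative: 78
Frame 7: STRIKE. 10 + next two rolls (10+10) = 30. Cumulative: 108
Frame 8: STRIKE. 10 + next two rolls (10+8) = 28. Cumulative: 136
Frame 9: STRIKE. 10 + next two rolls (8+0) = 18. Cumulative: 154
Frame 10: OPEN. Sum of all frame-10 rolls (8+0) = 8. Cumulative: 162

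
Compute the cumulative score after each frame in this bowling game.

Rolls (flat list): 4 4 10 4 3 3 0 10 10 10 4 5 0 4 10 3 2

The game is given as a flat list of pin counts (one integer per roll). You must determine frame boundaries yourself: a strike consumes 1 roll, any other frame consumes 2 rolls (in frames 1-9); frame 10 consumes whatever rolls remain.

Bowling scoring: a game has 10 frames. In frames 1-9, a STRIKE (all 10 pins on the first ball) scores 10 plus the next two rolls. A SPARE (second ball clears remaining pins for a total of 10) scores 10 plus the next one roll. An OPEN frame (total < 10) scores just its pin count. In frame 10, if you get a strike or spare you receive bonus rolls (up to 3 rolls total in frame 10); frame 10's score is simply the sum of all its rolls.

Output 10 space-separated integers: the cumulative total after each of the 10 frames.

Frame 1: OPEN (4+4=8). Cumulative: 8
Frame 2: STRIKE. 10 + next two rolls (4+3) = 17. Cumulative: 25
Frame 3: OPEN (4+3=7). Cumulative: 32
Frame 4: OPEN (3+0=3). Cumulative: 35
Frame 5: STRIKE. 10 + next two rolls (10+10) = 30. Cumulative: 65
Frame 6: STRIKE. 10 + next two rolls (10+4) = 24. Cumulative: 89
Frame 7: STRIKE. 10 + next two rolls (4+5) = 19. Cumulative: 108
Frame 8: OPEN (4+5=9). Cumulative: 117
Frame 9: OPEN (0+4=4). Cumulative: 121
Frame 10: STRIKE. Sum of all frame-10 rolls (10+3+2) = 15. Cumulative: 136

Answer: 8 25 32 35 65 89 108 117 121 136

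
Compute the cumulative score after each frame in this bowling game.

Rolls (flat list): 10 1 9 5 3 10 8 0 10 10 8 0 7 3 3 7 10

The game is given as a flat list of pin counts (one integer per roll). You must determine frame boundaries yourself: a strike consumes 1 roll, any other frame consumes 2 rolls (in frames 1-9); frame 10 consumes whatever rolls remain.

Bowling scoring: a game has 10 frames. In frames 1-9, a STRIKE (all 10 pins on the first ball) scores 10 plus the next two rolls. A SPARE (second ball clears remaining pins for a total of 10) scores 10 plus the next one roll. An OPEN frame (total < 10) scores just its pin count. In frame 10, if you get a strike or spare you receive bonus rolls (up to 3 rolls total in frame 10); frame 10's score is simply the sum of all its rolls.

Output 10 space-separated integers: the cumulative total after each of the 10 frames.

Frame 1: STRIKE. 10 + next two rolls (1+9) = 20. Cumulative: 20
Frame 2: SPARE (1+9=10). 10 + next roll (5) = 15. Cumulative: 35
Frame 3: OPEN (5+3=8). Cumulative: 43
Frame 4: STRIKE. 10 + next two rolls (8+0) = 18. Cumulative: 61
Frame 5: OPEN (8+0=8). Cumulative: 69
Frame 6: STRIKE. 10 + next two rolls (10+8) = 28. Cumulative: 97
Frame 7: STRIKE. 10 + next two rolls (8+0) = 18. Cumulative: 115
Frame 8: OPEN (8+0=8). Cumulative: 123
Frame 9: SPARE (7+3=10). 10 + next roll (3) = 13. Cumulative: 136
Frame 10: SPARE. Sum of all frame-10 rolls (3+7+10) = 20. Cumulative: 156

Answer: 20 35 43 61 69 97 115 123 136 156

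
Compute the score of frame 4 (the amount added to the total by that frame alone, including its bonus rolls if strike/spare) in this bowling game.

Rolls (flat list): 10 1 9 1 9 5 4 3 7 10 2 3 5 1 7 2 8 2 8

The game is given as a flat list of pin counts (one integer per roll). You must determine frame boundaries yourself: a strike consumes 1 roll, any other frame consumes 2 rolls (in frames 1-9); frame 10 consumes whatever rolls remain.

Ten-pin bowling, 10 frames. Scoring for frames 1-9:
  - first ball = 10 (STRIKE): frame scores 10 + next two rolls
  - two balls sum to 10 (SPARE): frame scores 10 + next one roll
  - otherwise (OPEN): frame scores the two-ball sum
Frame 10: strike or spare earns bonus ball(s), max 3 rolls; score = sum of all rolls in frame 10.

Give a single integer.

Frame 1: STRIKE. 10 + next two rolls (1+9) = 20. Cumulative: 20
Frame 2: SPARE (1+9=10). 10 + next roll (1) = 11. Cumulative: 31
Frame 3: SPARE (1+9=10). 10 + next roll (5) = 15. Cumulative: 46
Frame 4: OPEN (5+4=9). Cumulative: 55
Frame 5: SPARE (3+7=10). 10 + next roll (10) = 20. Cumulative: 75
Frame 6: STRIKE. 10 + next two rolls (2+3) = 15. Cumulative: 90

Answer: 9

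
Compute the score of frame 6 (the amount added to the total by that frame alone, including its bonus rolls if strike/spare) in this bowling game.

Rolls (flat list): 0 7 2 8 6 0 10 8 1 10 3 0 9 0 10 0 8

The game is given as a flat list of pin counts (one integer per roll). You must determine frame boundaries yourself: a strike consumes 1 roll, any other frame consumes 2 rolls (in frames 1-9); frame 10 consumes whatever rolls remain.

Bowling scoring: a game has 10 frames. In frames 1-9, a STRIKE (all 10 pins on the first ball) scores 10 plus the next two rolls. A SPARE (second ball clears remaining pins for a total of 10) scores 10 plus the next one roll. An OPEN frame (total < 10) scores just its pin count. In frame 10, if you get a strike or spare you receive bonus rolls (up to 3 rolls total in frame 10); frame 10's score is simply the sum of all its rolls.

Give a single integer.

Answer: 13

Derivation:
Frame 1: OPEN (0+7=7). Cumulative: 7
Frame 2: SPARE (2+8=10). 10 + next roll (6) = 16. Cumulative: 23
Frame 3: OPEN (6+0=6). Cumulative: 29
Frame 4: STRIKE. 10 + next two rolls (8+1) = 19. Cumulative: 48
Frame 5: OPEN (8+1=9). Cumulative: 57
Frame 6: STRIKE. 10 + next two rolls (3+0) = 13. Cumulative: 70
Frame 7: OPEN (3+0=3). Cumulative: 73
Frame 8: OPEN (9+0=9). Cumulative: 82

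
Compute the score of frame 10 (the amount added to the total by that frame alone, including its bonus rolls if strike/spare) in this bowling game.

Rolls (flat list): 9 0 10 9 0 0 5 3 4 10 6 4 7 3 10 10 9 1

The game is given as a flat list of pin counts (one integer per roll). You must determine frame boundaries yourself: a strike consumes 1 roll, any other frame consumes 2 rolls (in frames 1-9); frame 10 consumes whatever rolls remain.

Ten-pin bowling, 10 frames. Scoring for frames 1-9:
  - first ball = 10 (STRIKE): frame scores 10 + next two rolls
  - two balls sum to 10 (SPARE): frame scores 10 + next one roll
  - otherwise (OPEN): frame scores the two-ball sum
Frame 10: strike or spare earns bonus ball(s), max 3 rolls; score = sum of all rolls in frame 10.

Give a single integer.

Answer: 20

Derivation:
Frame 1: OPEN (9+0=9). Cumulative: 9
Frame 2: STRIKE. 10 + next two rolls (9+0) = 19. Cumulative: 28
Frame 3: OPEN (9+0=9). Cumulative: 37
Frame 4: OPEN (0+5=5). Cumulative: 42
Frame 5: OPEN (3+4=7). Cumulative: 49
Frame 6: STRIKE. 10 + next two rolls (6+4) = 20. Cumulative: 69
Frame 7: SPARE (6+4=10). 10 + next roll (7) = 17. Cumulative: 86
Frame 8: SPARE (7+3=10). 10 + next roll (10) = 20. Cumulative: 106
Frame 9: STRIKE. 10 + next two rolls (10+9) = 29. Cumulative: 135
Frame 10: STRIKE. Sum of all frame-10 rolls (10+9+1) = 20. Cumulative: 155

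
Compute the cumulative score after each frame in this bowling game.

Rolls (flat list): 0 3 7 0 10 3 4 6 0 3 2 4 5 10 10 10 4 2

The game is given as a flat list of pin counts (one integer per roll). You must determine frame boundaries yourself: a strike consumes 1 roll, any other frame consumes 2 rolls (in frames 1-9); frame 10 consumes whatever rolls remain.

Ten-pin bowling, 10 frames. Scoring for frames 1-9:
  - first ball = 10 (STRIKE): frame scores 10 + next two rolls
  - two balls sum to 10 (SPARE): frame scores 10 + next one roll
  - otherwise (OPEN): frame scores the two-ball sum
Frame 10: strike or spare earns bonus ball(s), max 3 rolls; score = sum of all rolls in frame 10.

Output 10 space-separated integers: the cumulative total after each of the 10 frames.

Answer: 3 10 27 34 40 45 54 84 108 124

Derivation:
Frame 1: OPEN (0+3=3). Cumulative: 3
Frame 2: OPEN (7+0=7). Cumulative: 10
Frame 3: STRIKE. 10 + next two rolls (3+4) = 17. Cumulative: 27
Frame 4: OPEN (3+4=7). Cumulative: 34
Frame 5: OPEN (6+0=6). Cumulative: 40
Frame 6: OPEN (3+2=5). Cumulative: 45
Frame 7: OPEN (4+5=9). Cumulative: 54
Frame 8: STRIKE. 10 + next two rolls (10+10) = 30. Cumulative: 84
Frame 9: STRIKE. 10 + next two rolls (10+4) = 24. Cumulative: 108
Frame 10: STRIKE. Sum of all frame-10 rolls (10+4+2) = 16. Cumulative: 124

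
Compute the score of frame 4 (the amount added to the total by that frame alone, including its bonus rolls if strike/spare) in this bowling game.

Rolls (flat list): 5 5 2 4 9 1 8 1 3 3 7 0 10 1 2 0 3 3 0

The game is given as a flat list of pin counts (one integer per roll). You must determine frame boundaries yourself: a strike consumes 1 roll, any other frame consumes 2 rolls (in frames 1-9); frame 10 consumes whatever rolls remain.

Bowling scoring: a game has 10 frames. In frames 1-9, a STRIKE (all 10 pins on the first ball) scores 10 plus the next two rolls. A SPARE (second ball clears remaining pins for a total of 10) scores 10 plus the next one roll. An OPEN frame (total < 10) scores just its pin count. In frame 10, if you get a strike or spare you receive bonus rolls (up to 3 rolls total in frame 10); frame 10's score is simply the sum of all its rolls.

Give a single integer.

Answer: 9

Derivation:
Frame 1: SPARE (5+5=10). 10 + next roll (2) = 12. Cumulative: 12
Frame 2: OPEN (2+4=6). Cumulative: 18
Frame 3: SPARE (9+1=10). 10 + next roll (8) = 18. Cumulative: 36
Frame 4: OPEN (8+1=9). Cumulative: 45
Frame 5: OPEN (3+3=6). Cumulative: 51
Frame 6: OPEN (7+0=7). Cumulative: 58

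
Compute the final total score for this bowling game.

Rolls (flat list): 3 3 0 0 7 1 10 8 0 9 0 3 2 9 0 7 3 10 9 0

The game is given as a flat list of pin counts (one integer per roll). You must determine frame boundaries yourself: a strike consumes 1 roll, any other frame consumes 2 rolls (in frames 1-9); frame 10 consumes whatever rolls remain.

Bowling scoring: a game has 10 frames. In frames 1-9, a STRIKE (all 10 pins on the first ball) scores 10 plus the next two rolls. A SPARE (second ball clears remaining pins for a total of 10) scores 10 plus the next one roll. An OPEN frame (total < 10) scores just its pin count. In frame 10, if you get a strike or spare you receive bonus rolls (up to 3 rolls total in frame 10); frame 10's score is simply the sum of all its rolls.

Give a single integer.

Frame 1: OPEN (3+3=6). Cumulative: 6
Frame 2: OPEN (0+0=0). Cumulative: 6
Frame 3: OPEN (7+1=8). Cumulative: 14
Frame 4: STRIKE. 10 + next two rolls (8+0) = 18. Cumulative: 32
Frame 5: OPEN (8+0=8). Cumulative: 40
Frame 6: OPEN (9+0=9). Cumulative: 49
Frame 7: OPEN (3+2=5). Cumulative: 54
Frame 8: OPEN (9+0=9). Cumulative: 63
Frame 9: SPARE (7+3=10). 10 + next roll (10) = 20. Cumulative: 83
Frame 10: STRIKE. Sum of all frame-10 rolls (10+9+0) = 19. Cumulative: 102

Answer: 102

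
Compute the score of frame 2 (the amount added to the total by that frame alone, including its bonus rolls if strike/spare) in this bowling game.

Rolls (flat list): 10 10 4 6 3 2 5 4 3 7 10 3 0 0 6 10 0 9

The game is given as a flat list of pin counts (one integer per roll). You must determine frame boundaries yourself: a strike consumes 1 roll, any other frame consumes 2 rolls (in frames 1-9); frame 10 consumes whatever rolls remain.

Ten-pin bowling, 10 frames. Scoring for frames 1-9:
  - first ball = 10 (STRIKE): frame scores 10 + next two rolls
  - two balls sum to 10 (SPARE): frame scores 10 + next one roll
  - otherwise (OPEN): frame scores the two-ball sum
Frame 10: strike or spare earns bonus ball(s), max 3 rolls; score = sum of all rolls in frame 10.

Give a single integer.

Answer: 20

Derivation:
Frame 1: STRIKE. 10 + next two rolls (10+4) = 24. Cumulative: 24
Frame 2: STRIKE. 10 + next two rolls (4+6) = 20. Cumulative: 44
Frame 3: SPARE (4+6=10). 10 + next roll (3) = 13. Cumulative: 57
Frame 4: OPEN (3+2=5). Cumulative: 62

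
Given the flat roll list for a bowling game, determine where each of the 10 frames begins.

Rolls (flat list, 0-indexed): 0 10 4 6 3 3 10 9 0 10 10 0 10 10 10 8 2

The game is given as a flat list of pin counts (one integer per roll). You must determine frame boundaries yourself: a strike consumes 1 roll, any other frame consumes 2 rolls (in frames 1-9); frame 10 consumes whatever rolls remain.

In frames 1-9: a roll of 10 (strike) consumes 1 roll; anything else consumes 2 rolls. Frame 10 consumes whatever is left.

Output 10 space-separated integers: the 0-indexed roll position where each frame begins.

Answer: 0 2 4 6 7 9 10 11 13 14

Derivation:
Frame 1 starts at roll index 0: rolls=0,10 (sum=10), consumes 2 rolls
Frame 2 starts at roll index 2: rolls=4,6 (sum=10), consumes 2 rolls
Frame 3 starts at roll index 4: rolls=3,3 (sum=6), consumes 2 rolls
Frame 4 starts at roll index 6: roll=10 (strike), consumes 1 roll
Frame 5 starts at roll index 7: rolls=9,0 (sum=9), consumes 2 rolls
Frame 6 starts at roll index 9: roll=10 (strike), consumes 1 roll
Frame 7 starts at roll index 10: roll=10 (strike), consumes 1 roll
Frame 8 starts at roll index 11: rolls=0,10 (sum=10), consumes 2 rolls
Frame 9 starts at roll index 13: roll=10 (strike), consumes 1 roll
Frame 10 starts at roll index 14: 3 remaining rolls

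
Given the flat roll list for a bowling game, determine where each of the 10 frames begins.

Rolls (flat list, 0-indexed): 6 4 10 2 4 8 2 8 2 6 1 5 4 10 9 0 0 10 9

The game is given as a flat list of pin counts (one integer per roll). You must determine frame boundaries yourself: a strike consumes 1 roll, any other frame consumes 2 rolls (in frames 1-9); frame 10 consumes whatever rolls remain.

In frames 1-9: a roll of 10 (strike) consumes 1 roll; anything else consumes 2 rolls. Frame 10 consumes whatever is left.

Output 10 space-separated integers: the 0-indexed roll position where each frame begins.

Frame 1 starts at roll index 0: rolls=6,4 (sum=10), consumes 2 rolls
Frame 2 starts at roll index 2: roll=10 (strike), consumes 1 roll
Frame 3 starts at roll index 3: rolls=2,4 (sum=6), consumes 2 rolls
Frame 4 starts at roll index 5: rolls=8,2 (sum=10), consumes 2 rolls
Frame 5 starts at roll index 7: rolls=8,2 (sum=10), consumes 2 rolls
Frame 6 starts at roll index 9: rolls=6,1 (sum=7), consumes 2 rolls
Frame 7 starts at roll index 11: rolls=5,4 (sum=9), consumes 2 rolls
Frame 8 starts at roll index 13: roll=10 (strike), consumes 1 roll
Frame 9 starts at roll index 14: rolls=9,0 (sum=9), consumes 2 rolls
Frame 10 starts at roll index 16: 3 remaining rolls

Answer: 0 2 3 5 7 9 11 13 14 16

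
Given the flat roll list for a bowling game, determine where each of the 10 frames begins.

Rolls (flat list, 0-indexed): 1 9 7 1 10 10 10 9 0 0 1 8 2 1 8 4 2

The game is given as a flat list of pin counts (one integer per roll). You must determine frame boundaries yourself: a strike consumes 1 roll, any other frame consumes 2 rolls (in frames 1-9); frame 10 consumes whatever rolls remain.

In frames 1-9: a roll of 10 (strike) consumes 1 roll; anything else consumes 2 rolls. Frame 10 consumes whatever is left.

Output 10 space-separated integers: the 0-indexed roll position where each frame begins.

Frame 1 starts at roll index 0: rolls=1,9 (sum=10), consumes 2 rolls
Frame 2 starts at roll index 2: rolls=7,1 (sum=8), consumes 2 rolls
Frame 3 starts at roll index 4: roll=10 (strike), consumes 1 roll
Frame 4 starts at roll index 5: roll=10 (strike), consumes 1 roll
Frame 5 starts at roll index 6: roll=10 (strike), consumes 1 roll
Frame 6 starts at roll index 7: rolls=9,0 (sum=9), consumes 2 rolls
Frame 7 starts at roll index 9: rolls=0,1 (sum=1), consumes 2 rolls
Frame 8 starts at roll index 11: rolls=8,2 (sum=10), consumes 2 rolls
Frame 9 starts at roll index 13: rolls=1,8 (sum=9), consumes 2 rolls
Frame 10 starts at roll index 15: 2 remaining rolls

Answer: 0 2 4 5 6 7 9 11 13 15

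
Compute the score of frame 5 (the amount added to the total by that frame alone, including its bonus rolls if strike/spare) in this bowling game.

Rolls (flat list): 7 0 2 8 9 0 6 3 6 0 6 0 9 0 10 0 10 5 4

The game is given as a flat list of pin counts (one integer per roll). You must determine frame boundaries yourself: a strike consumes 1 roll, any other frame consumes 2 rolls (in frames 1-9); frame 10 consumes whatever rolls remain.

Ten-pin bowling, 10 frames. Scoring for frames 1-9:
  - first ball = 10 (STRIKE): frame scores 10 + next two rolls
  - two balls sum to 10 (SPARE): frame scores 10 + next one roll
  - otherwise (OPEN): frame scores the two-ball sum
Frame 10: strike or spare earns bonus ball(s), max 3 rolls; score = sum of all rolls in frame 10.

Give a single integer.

Answer: 6

Derivation:
Frame 1: OPEN (7+0=7). Cumulative: 7
Frame 2: SPARE (2+8=10). 10 + next roll (9) = 19. Cumulative: 26
Frame 3: OPEN (9+0=9). Cumulative: 35
Frame 4: OPEN (6+3=9). Cumulative: 44
Frame 5: OPEN (6+0=6). Cumulative: 50
Frame 6: OPEN (6+0=6). Cumulative: 56
Frame 7: OPEN (9+0=9). Cumulative: 65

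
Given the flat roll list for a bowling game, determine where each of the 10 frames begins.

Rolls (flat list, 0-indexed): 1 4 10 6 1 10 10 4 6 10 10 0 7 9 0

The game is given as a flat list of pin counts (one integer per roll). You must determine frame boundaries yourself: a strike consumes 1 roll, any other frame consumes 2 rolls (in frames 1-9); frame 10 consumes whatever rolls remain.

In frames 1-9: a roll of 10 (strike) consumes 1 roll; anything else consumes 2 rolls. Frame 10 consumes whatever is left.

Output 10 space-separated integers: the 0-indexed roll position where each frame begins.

Answer: 0 2 3 5 6 7 9 10 11 13

Derivation:
Frame 1 starts at roll index 0: rolls=1,4 (sum=5), consumes 2 rolls
Frame 2 starts at roll index 2: roll=10 (strike), consumes 1 roll
Frame 3 starts at roll index 3: rolls=6,1 (sum=7), consumes 2 rolls
Frame 4 starts at roll index 5: roll=10 (strike), consumes 1 roll
Frame 5 starts at roll index 6: roll=10 (strike), consumes 1 roll
Frame 6 starts at roll index 7: rolls=4,6 (sum=10), consumes 2 rolls
Frame 7 starts at roll index 9: roll=10 (strike), consumes 1 roll
Frame 8 starts at roll index 10: roll=10 (strike), consumes 1 roll
Frame 9 starts at roll index 11: rolls=0,7 (sum=7), consumes 2 rolls
Frame 10 starts at roll index 13: 2 remaining rolls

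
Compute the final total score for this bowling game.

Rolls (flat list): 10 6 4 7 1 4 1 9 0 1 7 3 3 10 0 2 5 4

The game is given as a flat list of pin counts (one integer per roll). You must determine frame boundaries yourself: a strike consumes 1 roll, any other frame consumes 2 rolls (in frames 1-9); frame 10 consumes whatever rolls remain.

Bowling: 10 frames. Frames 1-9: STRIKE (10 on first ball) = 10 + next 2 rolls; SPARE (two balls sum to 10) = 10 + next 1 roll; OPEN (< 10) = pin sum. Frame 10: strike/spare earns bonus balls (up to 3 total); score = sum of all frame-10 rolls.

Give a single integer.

Answer: 96

Derivation:
Frame 1: STRIKE. 10 + next two rolls (6+4) = 20. Cumulative: 20
Frame 2: SPARE (6+4=10). 10 + next roll (7) = 17. Cumulative: 37
Frame 3: OPEN (7+1=8). Cumulative: 45
Frame 4: OPEN (4+1=5). Cumulative: 50
Frame 5: OPEN (9+0=9). Cumulative: 59
Frame 6: OPEN (1+7=8). Cumulative: 67
Frame 7: OPEN (3+3=6). Cumulative: 73
Frame 8: STRIKE. 10 + next two rolls (0+2) = 12. Cumulative: 85
Frame 9: OPEN (0+2=2). Cumulative: 87
Frame 10: OPEN. Sum of all frame-10 rolls (5+4) = 9. Cumulative: 96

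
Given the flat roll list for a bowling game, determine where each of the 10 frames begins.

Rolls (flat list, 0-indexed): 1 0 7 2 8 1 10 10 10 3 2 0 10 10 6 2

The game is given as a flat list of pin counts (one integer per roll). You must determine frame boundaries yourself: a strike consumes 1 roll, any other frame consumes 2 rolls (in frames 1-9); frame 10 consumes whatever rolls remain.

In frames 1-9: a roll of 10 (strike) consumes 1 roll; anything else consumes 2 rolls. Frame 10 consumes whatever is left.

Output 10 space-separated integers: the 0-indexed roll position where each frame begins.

Frame 1 starts at roll index 0: rolls=1,0 (sum=1), consumes 2 rolls
Frame 2 starts at roll index 2: rolls=7,2 (sum=9), consumes 2 rolls
Frame 3 starts at roll index 4: rolls=8,1 (sum=9), consumes 2 rolls
Frame 4 starts at roll index 6: roll=10 (strike), consumes 1 roll
Frame 5 starts at roll index 7: roll=10 (strike), consumes 1 roll
Frame 6 starts at roll index 8: roll=10 (strike), consumes 1 roll
Frame 7 starts at roll index 9: rolls=3,2 (sum=5), consumes 2 rolls
Frame 8 starts at roll index 11: rolls=0,10 (sum=10), consumes 2 rolls
Frame 9 starts at roll index 13: roll=10 (strike), consumes 1 roll
Frame 10 starts at roll index 14: 2 remaining rolls

Answer: 0 2 4 6 7 8 9 11 13 14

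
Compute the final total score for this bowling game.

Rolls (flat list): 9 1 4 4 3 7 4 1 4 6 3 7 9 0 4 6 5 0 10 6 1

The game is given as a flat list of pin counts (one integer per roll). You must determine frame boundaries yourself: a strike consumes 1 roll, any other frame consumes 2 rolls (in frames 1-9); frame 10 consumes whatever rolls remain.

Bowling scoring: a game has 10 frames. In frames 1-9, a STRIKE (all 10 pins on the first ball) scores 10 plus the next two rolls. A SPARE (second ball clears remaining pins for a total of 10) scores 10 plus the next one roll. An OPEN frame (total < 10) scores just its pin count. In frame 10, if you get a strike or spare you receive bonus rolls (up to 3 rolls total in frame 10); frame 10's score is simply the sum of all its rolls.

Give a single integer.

Frame 1: SPARE (9+1=10). 10 + next roll (4) = 14. Cumulative: 14
Frame 2: OPEN (4+4=8). Cumulative: 22
Frame 3: SPARE (3+7=10). 10 + next roll (4) = 14. Cumulative: 36
Frame 4: OPEN (4+1=5). Cumulative: 41
Frame 5: SPARE (4+6=10). 10 + next roll (3) = 13. Cumulative: 54
Frame 6: SPARE (3+7=10). 10 + next roll (9) = 19. Cumulative: 73
Frame 7: OPEN (9+0=9). Cumulative: 82
Frame 8: SPARE (4+6=10). 10 + next roll (5) = 15. Cumulative: 97
Frame 9: OPEN (5+0=5). Cumulative: 102
Frame 10: STRIKE. Sum of all frame-10 rolls (10+6+1) = 17. Cumulative: 119

Answer: 119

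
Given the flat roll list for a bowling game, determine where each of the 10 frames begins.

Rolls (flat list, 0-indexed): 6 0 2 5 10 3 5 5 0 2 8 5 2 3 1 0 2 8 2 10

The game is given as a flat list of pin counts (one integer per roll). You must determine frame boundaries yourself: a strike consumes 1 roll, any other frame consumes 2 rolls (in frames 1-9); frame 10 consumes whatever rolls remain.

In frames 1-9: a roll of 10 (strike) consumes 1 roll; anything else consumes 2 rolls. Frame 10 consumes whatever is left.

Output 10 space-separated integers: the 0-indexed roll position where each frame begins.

Answer: 0 2 4 5 7 9 11 13 15 17

Derivation:
Frame 1 starts at roll index 0: rolls=6,0 (sum=6), consumes 2 rolls
Frame 2 starts at roll index 2: rolls=2,5 (sum=7), consumes 2 rolls
Frame 3 starts at roll index 4: roll=10 (strike), consumes 1 roll
Frame 4 starts at roll index 5: rolls=3,5 (sum=8), consumes 2 rolls
Frame 5 starts at roll index 7: rolls=5,0 (sum=5), consumes 2 rolls
Frame 6 starts at roll index 9: rolls=2,8 (sum=10), consumes 2 rolls
Frame 7 starts at roll index 11: rolls=5,2 (sum=7), consumes 2 rolls
Frame 8 starts at roll index 13: rolls=3,1 (sum=4), consumes 2 rolls
Frame 9 starts at roll index 15: rolls=0,2 (sum=2), consumes 2 rolls
Frame 10 starts at roll index 17: 3 remaining rolls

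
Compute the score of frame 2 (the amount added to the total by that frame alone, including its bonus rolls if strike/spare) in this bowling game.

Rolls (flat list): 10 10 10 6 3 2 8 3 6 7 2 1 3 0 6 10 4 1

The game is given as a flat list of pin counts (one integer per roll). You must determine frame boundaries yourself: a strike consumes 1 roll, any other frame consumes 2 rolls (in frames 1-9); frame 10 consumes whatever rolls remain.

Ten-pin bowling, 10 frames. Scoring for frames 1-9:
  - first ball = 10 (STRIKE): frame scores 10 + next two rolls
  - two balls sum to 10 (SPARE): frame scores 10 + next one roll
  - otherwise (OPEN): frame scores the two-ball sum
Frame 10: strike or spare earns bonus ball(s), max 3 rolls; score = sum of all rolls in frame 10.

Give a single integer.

Answer: 26

Derivation:
Frame 1: STRIKE. 10 + next two rolls (10+10) = 30. Cumulative: 30
Frame 2: STRIKE. 10 + next two rolls (10+6) = 26. Cumulative: 56
Frame 3: STRIKE. 10 + next two rolls (6+3) = 19. Cumulative: 75
Frame 4: OPEN (6+3=9). Cumulative: 84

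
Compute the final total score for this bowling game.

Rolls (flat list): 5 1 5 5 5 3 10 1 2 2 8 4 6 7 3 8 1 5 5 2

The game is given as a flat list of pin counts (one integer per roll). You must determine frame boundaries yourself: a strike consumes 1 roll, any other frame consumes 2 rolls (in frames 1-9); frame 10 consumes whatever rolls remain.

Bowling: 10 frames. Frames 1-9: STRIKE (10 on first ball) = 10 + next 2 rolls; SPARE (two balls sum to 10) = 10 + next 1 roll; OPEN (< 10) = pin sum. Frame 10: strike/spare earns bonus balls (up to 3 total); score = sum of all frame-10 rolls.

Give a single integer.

Answer: 115

Derivation:
Frame 1: OPEN (5+1=6). Cumulative: 6
Frame 2: SPARE (5+5=10). 10 + next roll (5) = 15. Cumulative: 21
Frame 3: OPEN (5+3=8). Cumulative: 29
Frame 4: STRIKE. 10 + next two rolls (1+2) = 13. Cumulative: 42
Frame 5: OPEN (1+2=3). Cumulative: 45
Frame 6: SPARE (2+8=10). 10 + next roll (4) = 14. Cumulative: 59
Frame 7: SPARE (4+6=10). 10 + next roll (7) = 17. Cumulative: 76
Frame 8: SPARE (7+3=10). 10 + next roll (8) = 18. Cumulative: 94
Frame 9: OPEN (8+1=9). Cumulative: 103
Frame 10: SPARE. Sum of all frame-10 rolls (5+5+2) = 12. Cumulative: 115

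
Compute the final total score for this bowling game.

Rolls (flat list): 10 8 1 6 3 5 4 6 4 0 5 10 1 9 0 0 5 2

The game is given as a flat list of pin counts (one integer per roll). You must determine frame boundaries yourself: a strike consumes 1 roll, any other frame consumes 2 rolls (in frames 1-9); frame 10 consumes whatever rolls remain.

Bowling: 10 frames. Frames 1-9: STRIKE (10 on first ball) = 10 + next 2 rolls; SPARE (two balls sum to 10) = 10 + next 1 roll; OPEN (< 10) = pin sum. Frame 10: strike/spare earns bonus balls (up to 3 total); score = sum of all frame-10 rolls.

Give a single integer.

Frame 1: STRIKE. 10 + next two rolls (8+1) = 19. Cumulative: 19
Frame 2: OPEN (8+1=9). Cumulative: 28
Frame 3: OPEN (6+3=9). Cumulative: 37
Frame 4: OPEN (5+4=9). Cumulative: 46
Frame 5: SPARE (6+4=10). 10 + next roll (0) = 10. Cumulative: 56
Frame 6: OPEN (0+5=5). Cumulative: 61
Frame 7: STRIKE. 10 + next two rolls (1+9) = 20. Cumulative: 81
Frame 8: SPARE (1+9=10). 10 + next roll (0) = 10. Cumulative: 91
Frame 9: OPEN (0+0=0). Cumulative: 91
Frame 10: OPEN. Sum of all frame-10 rolls (5+2) = 7. Cumulative: 98

Answer: 98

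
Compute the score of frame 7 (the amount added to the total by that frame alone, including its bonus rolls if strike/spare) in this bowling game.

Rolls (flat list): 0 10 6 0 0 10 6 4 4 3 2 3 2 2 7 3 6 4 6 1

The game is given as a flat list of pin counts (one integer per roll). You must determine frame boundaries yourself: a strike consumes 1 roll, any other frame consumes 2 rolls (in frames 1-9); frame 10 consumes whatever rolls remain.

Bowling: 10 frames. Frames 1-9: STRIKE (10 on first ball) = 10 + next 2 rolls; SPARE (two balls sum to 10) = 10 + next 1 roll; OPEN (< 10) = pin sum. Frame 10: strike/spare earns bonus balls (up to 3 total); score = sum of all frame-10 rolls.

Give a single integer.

Answer: 4

Derivation:
Frame 1: SPARE (0+10=10). 10 + next roll (6) = 16. Cumulative: 16
Frame 2: OPEN (6+0=6). Cumulative: 22
Frame 3: SPARE (0+10=10). 10 + next roll (6) = 16. Cumulative: 38
Frame 4: SPARE (6+4=10). 10 + next roll (4) = 14. Cumulative: 52
Frame 5: OPEN (4+3=7). Cumulative: 59
Frame 6: OPEN (2+3=5). Cumulative: 64
Frame 7: OPEN (2+2=4). Cumulative: 68
Frame 8: SPARE (7+3=10). 10 + next roll (6) = 16. Cumulative: 84
Frame 9: SPARE (6+4=10). 10 + next roll (6) = 16. Cumulative: 100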